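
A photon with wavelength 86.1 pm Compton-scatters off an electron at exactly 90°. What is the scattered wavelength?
88.5263 pm

Using the Compton formula: λ' = λ + λ_C(1 − cos θ)

For θ = 90°, cos θ = 0 (exact) = 0.0000, so:
1 − cos 90° = 1 − (0) = 1.0000

Δλ = λ_C × 1.0000 = 2.4263 × 1.0000 = 2.4263 pm

λ' = 86.1 + 2.4263 = 88.5263 pm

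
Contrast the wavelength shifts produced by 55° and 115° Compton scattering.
115° produces the larger shift by a factor of 3.336

Calculate both shifts using Δλ = λ_C(1 - cos θ):

For θ₁ = 55°:
Δλ₁ = 2.4263 × (1 - cos(55°))
Δλ₁ = 2.4263 × 0.4264
Δλ₁ = 1.0346 pm

For θ₂ = 115°:
Δλ₂ = 2.4263 × (1 - cos(115°))
Δλ₂ = 2.4263 × 1.4226
Δλ₂ = 3.4517 pm

The 115° angle produces the larger shift.
Ratio: 3.4517/1.0346 = 3.336

(Intermediate values are shown rounded; full precision is carried through to the final answer.)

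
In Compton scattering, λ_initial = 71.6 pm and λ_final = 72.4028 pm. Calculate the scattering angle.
48.00°

First find the wavelength shift:
Δλ = λ' - λ = 72.4028 - 71.6 = 0.8028 pm

Using Δλ = λ_C(1 - cos θ), with λ_C = h/(m_e·c) ≈ 2.42631024 pm:
cos θ = 1 - Δλ/λ_C
cos θ = 1 - 0.8028/2.42631024
cos θ = 0.669127

θ = arccos(0.669127)
θ = 48.00°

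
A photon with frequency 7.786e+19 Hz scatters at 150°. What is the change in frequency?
4.208e+19 Hz (decrease)

Convert frequency to wavelength (c = 299792458 m/s):
λ₀ = c/f₀ = 299792458/7.786e+19 = 3.8504040e-12 m = 3.8504 pm

Calculate Compton shift:
Δλ = λ_C(1 - cos(150°)) = 4.5276 pm

Final wavelength:
λ' = λ₀ + Δλ = 3.8504 + 4.5276 = 8.3780 pm

Final frequency:
f' = c/λ' = 299792458/8.3779606e-12 = 3.5783465e+19 Hz

Frequency shift (decrease):
Δf = f₀ - f' = 7.786e+19 - 3.5783465e+19 = 4.208e+19 Hz

(Intermediate values are shown rounded; full precision is carried through to the final answer.)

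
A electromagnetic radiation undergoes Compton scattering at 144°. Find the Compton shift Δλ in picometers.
4.3892 pm

Using the Compton scattering formula:
Δλ = λ_C(1 - cos θ)

where λ_C = h/(m_e·c) ≈ 2.4263 pm is the Compton wavelength of an electron.

For θ = 144°:
cos(144°) = -0.8090
1 - cos(144°) = 1.8090

Δλ = 2.4263 × 1.8090
Δλ = 4.3892 pm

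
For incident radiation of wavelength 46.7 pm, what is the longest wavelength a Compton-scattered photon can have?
51.5526 pm (at θ = 180°)

The Compton shift is Δλ = λ_C(1 − cos θ).

Since cos θ ranges from −1 to 1, the factor (1 − cos θ) ranges from 0 to 2; the maximum shift occurs at θ = 180° (backscattering):
Δλ_max = 2λ_C = 2 × 2.4263 pm = 4.8526 pm

Maximum scattered wavelength:
λ'_max = λ₀ + Δλ_max = 46.7 + 4.8526 = 51.5526 pm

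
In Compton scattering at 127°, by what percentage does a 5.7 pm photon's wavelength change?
68.1842%

Calculate the Compton shift:
Δλ = λ_C(1 - cos(127°))
Δλ = 2.4263 × (1 - cos(127°))
Δλ = 2.4263 × 1.6018
Δλ = 3.8865 pm

Percentage change:
(Δλ/λ₀) × 100 = (3.8865/5.7) × 100
= 68.1842%

(Intermediate values are shown rounded; full precision is carried through to the final answer.)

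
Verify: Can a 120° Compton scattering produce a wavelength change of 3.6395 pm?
Yes, consistent

Calculate the expected shift for θ = 120°:

Δλ_expected = λ_C(1 - cos(120°))
Δλ_expected = 2.4263 × (1 - cos(120°))
Δλ_expected = 2.4263 × 1.5000
Δλ_expected = 3.6395 pm

Given shift: 3.6395 pm
Expected shift: 3.6395 pm
Difference: 0.0000 pm

The values match. This is consistent with Compton scattering at the stated angle.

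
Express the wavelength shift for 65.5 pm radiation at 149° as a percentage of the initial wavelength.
6.8795%

Calculate the Compton shift:
Δλ = λ_C(1 - cos(149°))
Δλ = 2.4263 × (1 - cos(149°))
Δλ = 2.4263 × 1.8572
Δλ = 4.5061 pm

Percentage change:
(Δλ/λ₀) × 100 = (4.5061/65.5) × 100
= 6.8795%

(Intermediate values are shown rounded; full precision is carried through to the final answer.)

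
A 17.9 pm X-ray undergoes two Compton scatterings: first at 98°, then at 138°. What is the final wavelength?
24.8934 pm

Apply Compton shift twice:

First scattering at θ₁ = 98°:
Δλ₁ = λ_C(1 - cos(98°))
Δλ₁ = 2.4263 × 1.1392
Δλ₁ = 2.7640 pm

After first scattering:
λ₁ = 17.9 + 2.7640 = 20.6640 pm

Second scattering at θ₂ = 138°:
Δλ₂ = λ_C(1 - cos(138°))
Δλ₂ = 2.4263 × 1.7431
Δλ₂ = 4.2294 pm

Final wavelength:
λ₂ = 20.6640 + 4.2294 = 24.8934 pm

Total shift: Δλ_total = 2.7640 + 4.2294 = 6.9934 pm

(Intermediate values are shown rounded; full precision is carried through to the final answer.)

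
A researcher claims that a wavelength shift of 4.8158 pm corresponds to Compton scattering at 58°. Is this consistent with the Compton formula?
No, inconsistent

Calculate the expected shift for θ = 58°:

Δλ_expected = λ_C(1 - cos(58°))
Δλ_expected = 2.4263 × (1 - cos(58°))
Δλ_expected = 2.4263 × 0.4701
Δλ_expected = 1.1406 pm

Given shift: 4.8158 pm
Expected shift: 1.1406 pm
Difference: 3.6752 pm

The values do not match. The given shift corresponds to θ ≈ 170.0°, not 58°.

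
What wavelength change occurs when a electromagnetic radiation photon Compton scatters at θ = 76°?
1.8393 pm

Using the Compton scattering formula:
Δλ = λ_C(1 - cos θ)

where λ_C = h/(m_e·c) ≈ 2.4263 pm is the Compton wavelength of an electron.

For θ = 76°:
cos(76°) = 0.2419
1 - cos(76°) = 0.7581

Δλ = 2.4263 × 0.7581
Δλ = 1.8393 pm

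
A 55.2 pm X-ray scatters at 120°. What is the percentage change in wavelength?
6.5932%

Calculate the Compton shift:
Δλ = λ_C(1 - cos(120°))
Δλ = 2.4263 × (1 - cos(120°))
Δλ = 2.4263 × 1.5000
Δλ = 3.6395 pm

Percentage change:
(Δλ/λ₀) × 100 = (3.6395/55.2) × 100
= 6.5932%

(Intermediate values are shown rounded; full precision is carried through to the final answer.)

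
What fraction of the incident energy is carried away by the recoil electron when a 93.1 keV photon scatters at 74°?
0.1166 (or 11.66%)

Calculate initial and final photon energies:

Initial: E₀ = 93.1 keV → λ₀ = 13.3173 pm
Compton shift: Δλ = 1.7575 pm
Final wavelength: λ' = 15.0748 pm
Final energy: E' = 82.2458 keV

Fractional energy loss:
(E₀ - E')/E₀ = (93.1000 - 82.2458)/93.1000
= 10.8542/93.1000
= 0.1166
= 11.66%

(Intermediate values are shown rounded; full precision is carried through to the final answer.)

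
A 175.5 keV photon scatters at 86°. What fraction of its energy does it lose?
0.2421 (or 24.21%)

Calculate initial and final photon energies:

Initial: E₀ = 175.5 keV → λ₀ = 7.0646 pm
Compton shift: Δλ = 2.2571 pm
Final wavelength: λ' = 9.3217 pm
Final energy: E' = 133.0062 keV

Fractional energy loss:
(E₀ - E')/E₀ = (175.5000 - 133.0062)/175.5000
= 42.4938/175.5000
= 0.2421
= 24.21%

(Intermediate values are shown rounded; full precision is carried through to the final answer.)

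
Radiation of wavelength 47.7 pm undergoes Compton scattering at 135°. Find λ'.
51.8420 pm

Using the Compton formula: λ' = λ + λ_C(1 − cos θ)

For θ = 135°, cos θ = -√2/2 (exact) ≈ -0.7071, so:
1 − cos 135° = 1 − (-√2/2) ≈ 1.7071

Δλ = λ_C × 1.7071 = 2.4263 × 1.7071 = 4.1420 pm

λ' = 47.7 + 4.1420 = 51.8420 pm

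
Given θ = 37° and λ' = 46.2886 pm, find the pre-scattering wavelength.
45.8000 pm

From λ' = λ + Δλ, we have λ = λ' - Δλ

First calculate the Compton shift:
Δλ = λ_C(1 - cos θ)
Δλ = 2.4263 × (1 - cos(37°))
Δλ = 2.4263 × 0.2014
Δλ = 0.4886 pm

Initial wavelength:
λ = λ' - Δλ
λ = 46.2886 - 0.4886
λ = 45.8000 pm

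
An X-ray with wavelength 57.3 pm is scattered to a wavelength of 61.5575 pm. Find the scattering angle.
139.00°

First find the wavelength shift:
Δλ = λ' - λ = 61.5575 - 57.3 = 4.2575 pm

Using Δλ = λ_C(1 - cos θ), with λ_C = h/(m_e·c) ≈ 2.42631024 pm:
cos θ = 1 - Δλ/λ_C
cos θ = 1 - 4.2575/2.42631024
cos θ = -0.754722

θ = arccos(-0.754722)
θ = 139.00°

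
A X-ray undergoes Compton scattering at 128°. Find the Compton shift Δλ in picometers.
3.9201 pm

Using the Compton scattering formula:
Δλ = λ_C(1 - cos θ)

where λ_C = h/(m_e·c) ≈ 2.4263 pm is the Compton wavelength of an electron.

For θ = 128°:
cos(128°) = -0.6157
1 - cos(128°) = 1.6157

Δλ = 2.4263 × 1.6157
Δλ = 3.9201 pm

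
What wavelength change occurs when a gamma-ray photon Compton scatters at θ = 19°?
0.1322 pm

Using the Compton scattering formula:
Δλ = λ_C(1 - cos θ)

where λ_C = h/(m_e·c) ≈ 2.4263 pm is the Compton wavelength of an electron.

For θ = 19°:
cos(19°) = 0.9455
1 - cos(19°) = 0.0545

Δλ = 2.4263 × 0.0545
Δλ = 0.1322 pm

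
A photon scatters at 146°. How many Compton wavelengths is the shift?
1.8290 λ_C

The Compton shift formula is:
Δλ = λ_C(1 - cos θ)

Dividing both sides by λ_C:
Δλ/λ_C = 1 - cos θ

For θ = 146°:
Δλ/λ_C = 1 - cos(146°)
Δλ/λ_C = 1 - -0.8290
Δλ/λ_C = 1.8290

This means the shift is 1.8290 × λ_C = 4.4378 pm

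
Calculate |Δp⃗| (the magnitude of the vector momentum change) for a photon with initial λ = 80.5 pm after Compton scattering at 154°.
1.5607e-23 kg·m/s

Photon momentum magnitude is p = h/λ.

Initial momentum:
p₀ = h/λ = 6.6261e-34/8.0500e-11 = 8.2311e-24 kg·m/s

After scattering:
λ' = λ + Δλ = 80.5 + 4.6071 = 85.1071 pm
p' = h/λ' = 6.6261e-34/8.5107e-11 = 7.7856e-24 kg·m/s

Momentum is a vector; the scattered photon's direction makes angle θ = 154° with the incident direction. The magnitude of the vector change Δp⃗ = p⃗₀ − p⃗' is found from the law of cosines:
|Δp⃗|² = p₀² + p'² − 2p₀p'cos θ
|Δp⃗|² = (8.2311e-24)² + (7.7856e-24)² − 2·8.2311e-24·7.7856e-24·cos(154°)
|Δp⃗| = 1.5607e-23 kg·m/s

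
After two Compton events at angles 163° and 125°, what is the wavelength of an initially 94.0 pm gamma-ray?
102.5646 pm

Apply Compton shift twice:

First scattering at θ₁ = 163°:
Δλ₁ = λ_C(1 - cos(163°))
Δλ₁ = 2.4263 × 1.9563
Δλ₁ = 4.7466 pm

After first scattering:
λ₁ = 94.0 + 4.7466 = 98.7466 pm

Second scattering at θ₂ = 125°:
Δλ₂ = λ_C(1 - cos(125°))
Δλ₂ = 2.4263 × 1.5736
Δλ₂ = 3.8180 pm

Final wavelength:
λ₂ = 98.7466 + 3.8180 = 102.5646 pm

Total shift: Δλ_total = 4.7466 + 3.8180 = 8.5646 pm

(Intermediate values are shown rounded; full precision is carried through to the final answer.)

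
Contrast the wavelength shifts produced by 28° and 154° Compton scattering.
154° produces the larger shift by a factor of 16.222

Calculate both shifts using Δλ = λ_C(1 - cos θ):

For θ₁ = 28°:
Δλ₁ = 2.4263 × (1 - cos(28°))
Δλ₁ = 2.4263 × 0.1171
Δλ₁ = 0.2840 pm

For θ₂ = 154°:
Δλ₂ = 2.4263 × (1 - cos(154°))
Δλ₂ = 2.4263 × 1.8988
Δλ₂ = 4.6071 pm

The 154° angle produces the larger shift.
Ratio: 4.6071/0.2840 = 16.222

(Intermediate values are shown rounded; full precision is carried through to the final answer.)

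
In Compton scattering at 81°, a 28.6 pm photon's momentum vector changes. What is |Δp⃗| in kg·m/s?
2.9112e-23 kg·m/s

Photon momentum magnitude is p = h/λ.

Initial momentum:
p₀ = h/λ = 6.6261e-34/2.8600e-11 = 2.3168e-23 kg·m/s

After scattering:
λ' = λ + Δλ = 28.6 + 2.0468 = 30.6468 pm
p' = h/λ' = 6.6261e-34/3.0647e-11 = 2.1621e-23 kg·m/s

Momentum is a vector; the scattered photon's direction makes angle θ = 81° with the incident direction. The magnitude of the vector change Δp⃗ = p⃗₀ − p⃗' is found from the law of cosines:
|Δp⃗|² = p₀² + p'² − 2p₀p'cos θ
|Δp⃗|² = (2.3168e-23)² + (2.1621e-23)² − 2·2.3168e-23·2.1621e-23·cos(81°)
|Δp⃗| = 2.9112e-23 kg·m/s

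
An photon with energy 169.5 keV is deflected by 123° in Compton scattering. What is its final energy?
112.0764 keV

First convert energy to wavelength:
λ = hc/E, with hc ≈ 1239.842 keV·pm (i.e. 1239.842 eV·nm)

For E = 169.5 keV = 169500 eV:
λ = 1239.842 keV·pm / 169.5 keV
λ = 7.3147 pm

Calculate the Compton shift:
Δλ = λ_C(1 - cos(123°)) = 2.4263 × 1.5446
Δλ = 3.7478 pm

Final wavelength:
λ' = 7.3147 + 3.7478 = 11.0625 pm

Final energy:
E' = hc/λ' = 1239.842 / 11.0625 = 112.0764 keV

(Intermediate values are shown rounded; full precision is carried through to the final answer.)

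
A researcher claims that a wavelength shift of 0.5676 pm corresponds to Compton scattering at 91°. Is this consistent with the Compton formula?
No, inconsistent

Calculate the expected shift for θ = 91°:

Δλ_expected = λ_C(1 - cos(91°))
Δλ_expected = 2.4263 × (1 - cos(91°))
Δλ_expected = 2.4263 × 1.0175
Δλ_expected = 2.4687 pm

Given shift: 0.5676 pm
Expected shift: 2.4687 pm
Difference: 1.9010 pm

The values do not match. The given shift corresponds to θ ≈ 40.0°, not 91°.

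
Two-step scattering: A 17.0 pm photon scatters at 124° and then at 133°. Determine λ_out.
24.8641 pm

Apply Compton shift twice:

First scattering at θ₁ = 124°:
Δλ₁ = λ_C(1 - cos(124°))
Δλ₁ = 2.4263 × 1.5592
Δλ₁ = 3.7831 pm

After first scattering:
λ₁ = 17.0 + 3.7831 = 20.7831 pm

Second scattering at θ₂ = 133°:
Δλ₂ = λ_C(1 - cos(133°))
Δλ₂ = 2.4263 × 1.6820
Δλ₂ = 4.0810 pm

Final wavelength:
λ₂ = 20.7831 + 4.0810 = 24.8641 pm

Total shift: Δλ_total = 3.7831 + 4.0810 = 7.8641 pm

(Intermediate values are shown rounded; full precision is carried through to the final answer.)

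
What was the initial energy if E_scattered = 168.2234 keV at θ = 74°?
220.9001 keV

Convert final energy to wavelength (hc ≈ 1239.842 keV·pm):
λ' = hc/E' = 1239.842 / 168.2234 = 7.3702 pm

Calculate the Compton shift:
Δλ = λ_C(1 - cos(74°))
Δλ = 2.4263 × (1 - cos(74°))
Δλ = 1.7575 pm

Initial wavelength:
λ = λ' - Δλ = 7.3702 - 1.7575 = 5.6127 pm

Initial energy:
E = hc/λ = 1239.842 / 5.6127 = 220.9001 keV

(Intermediate values are shown rounded; full precision is carried through to the final answer.)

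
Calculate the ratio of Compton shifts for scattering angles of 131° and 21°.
131° produces the larger shift by a factor of 24.933

Calculate both shifts using Δλ = λ_C(1 - cos θ):

For θ₁ = 21°:
Δλ₁ = 2.4263 × (1 - cos(21°))
Δλ₁ = 2.4263 × 0.0664
Δλ₁ = 0.1612 pm

For θ₂ = 131°:
Δλ₂ = 2.4263 × (1 - cos(131°))
Δλ₂ = 2.4263 × 1.6561
Δλ₂ = 4.0181 pm

The 131° angle produces the larger shift.
Ratio: 4.0181/0.1612 = 24.933

(Intermediate values are shown rounded; full precision is carried through to the final answer.)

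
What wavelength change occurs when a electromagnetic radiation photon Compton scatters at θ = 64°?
1.3627 pm

Using the Compton scattering formula:
Δλ = λ_C(1 - cos θ)

where λ_C = h/(m_e·c) ≈ 2.4263 pm is the Compton wavelength of an electron.

For θ = 64°:
cos(64°) = 0.4384
1 - cos(64°) = 0.5616

Δλ = 2.4263 × 0.5616
Δλ = 1.3627 pm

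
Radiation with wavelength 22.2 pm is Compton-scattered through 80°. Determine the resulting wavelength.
24.2050 pm

Using the Compton scattering formula:
λ' = λ + Δλ = λ + λ_C(1 - cos θ)

Given:
- Initial wavelength λ = 22.2 pm
- Scattering angle θ = 80°
- Compton wavelength λ_C ≈ 2.4263 pm

Calculate the shift:
Δλ = 2.4263 × (1 - cos(80°))
Δλ = 2.4263 × 0.8264
Δλ = 2.0050 pm

Final wavelength:
λ' = 22.2 + 2.0050 = 24.2050 pm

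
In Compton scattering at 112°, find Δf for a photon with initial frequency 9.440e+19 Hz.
4.836e+19 Hz (decrease)

Convert frequency to wavelength (c = 299792458 m/s):
λ₀ = c/f₀ = 299792458/9.440e+19 = 3.1757676e-12 m = 3.1758 pm

Calculate Compton shift:
Δλ = λ_C(1 - cos(112°)) = 3.3352 pm

Final wavelength:
λ' = λ₀ + Δλ = 3.1758 + 3.3352 = 6.5110 pm

Final frequency:
f' = c/λ' = 299792458/6.5109896e-12 = 4.6044069e+19 Hz

Frequency shift (decrease):
Δf = f₀ - f' = 9.440e+19 - 4.6044069e+19 = 4.836e+19 Hz

(Intermediate values are shown rounded; full precision is carried through to the final answer.)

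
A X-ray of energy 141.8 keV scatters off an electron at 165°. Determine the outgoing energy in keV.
91.7481 keV

First convert energy to wavelength:
λ = hc/E, with hc ≈ 1239.842 keV·pm (i.e. 1239.842 eV·nm)

For E = 141.8 keV = 141800 eV:
λ = 1239.842 keV·pm / 141.8 keV
λ = 8.7436 pm

Calculate the Compton shift:
Δλ = λ_C(1 - cos(165°)) = 2.4263 × 1.9659
Δλ = 4.7699 pm

Final wavelength:
λ' = 8.7436 + 4.7699 = 13.5135 pm

Final energy:
E' = hc/λ' = 1239.842 / 13.5135 = 91.7481 keV

(Intermediate values are shown rounded; full precision is carried through to the final answer.)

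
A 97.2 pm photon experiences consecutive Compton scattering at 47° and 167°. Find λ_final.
102.7620 pm

Apply Compton shift twice:

First scattering at θ₁ = 47°:
Δλ₁ = λ_C(1 - cos(47°))
Δλ₁ = 2.4263 × 0.3180
Δλ₁ = 0.7716 pm

After first scattering:
λ₁ = 97.2 + 0.7716 = 97.9716 pm

Second scattering at θ₂ = 167°:
Δλ₂ = λ_C(1 - cos(167°))
Δλ₂ = 2.4263 × 1.9744
Δλ₂ = 4.7904 pm

Final wavelength:
λ₂ = 97.9716 + 4.7904 = 102.7620 pm

Total shift: Δλ_total = 0.7716 + 4.7904 = 5.5620 pm

(Intermediate values are shown rounded; full precision is carried through to the final answer.)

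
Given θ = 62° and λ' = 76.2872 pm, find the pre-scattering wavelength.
75.0000 pm

From λ' = λ + Δλ, we have λ = λ' - Δλ

First calculate the Compton shift:
Δλ = λ_C(1 - cos θ)
Δλ = 2.4263 × (1 - cos(62°))
Δλ = 2.4263 × 0.5305
Δλ = 1.2872 pm

Initial wavelength:
λ = λ' - Δλ
λ = 76.2872 - 1.2872
λ = 75.0000 pm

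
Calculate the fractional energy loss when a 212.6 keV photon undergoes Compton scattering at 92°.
0.3010 (or 30.10%)

Calculate initial and final photon energies:

Initial: E₀ = 212.6 keV → λ₀ = 5.8318 pm
Compton shift: Δλ = 2.5110 pm
Final wavelength: λ' = 8.3428 pm
Final energy: E' = 148.6123 keV

Fractional energy loss:
(E₀ - E')/E₀ = (212.6000 - 148.6123)/212.6000
= 63.9877/212.6000
= 0.3010
= 30.10%

(Intermediate values are shown rounded; full precision is carried through to the final answer.)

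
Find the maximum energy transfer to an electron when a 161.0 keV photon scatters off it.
62.2354 keV

Maximum energy transfer occurs at θ = 180° (backscattering).

Initial photon: E₀ = 161.0 keV → λ₀ = 7.7009 pm

Maximum Compton shift (at 180°):
Δλ_max = 2λ_C = 2 × 2.4263 = 4.8526 pm

Final wavelength:
λ' = 7.7009 + 4.8526 = 12.5535 pm

Minimum photon energy (maximum energy to electron):
E'_min = hc/λ' = 98.7646 keV

Maximum electron kinetic energy:
K_max = E₀ - E'_min = 161.0000 - 98.7646 = 62.2354 keV

(Intermediate values are shown rounded; full precision is carried through to the final answer.)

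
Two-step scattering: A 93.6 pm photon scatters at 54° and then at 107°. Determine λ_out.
97.7359 pm

Apply Compton shift twice:

First scattering at θ₁ = 54°:
Δλ₁ = λ_C(1 - cos(54°))
Δλ₁ = 2.4263 × 0.4122
Δλ₁ = 1.0002 pm

After first scattering:
λ₁ = 93.6 + 1.0002 = 94.6002 pm

Second scattering at θ₂ = 107°:
Δλ₂ = λ_C(1 - cos(107°))
Δλ₂ = 2.4263 × 1.2924
Δλ₂ = 3.1357 pm

Final wavelength:
λ₂ = 94.6002 + 3.1357 = 97.7359 pm

Total shift: Δλ_total = 1.0002 + 3.1357 = 4.1359 pm

(Intermediate values are shown rounded; full precision is carried through to the final answer.)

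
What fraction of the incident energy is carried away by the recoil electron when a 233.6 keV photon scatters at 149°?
0.4592 (or 45.92%)

Calculate initial and final photon energies:

Initial: E₀ = 233.6 keV → λ₀ = 5.3075 pm
Compton shift: Δλ = 4.5061 pm
Final wavelength: λ' = 9.8136 pm
Final energy: E' = 126.3391 keV

Fractional energy loss:
(E₀ - E')/E₀ = (233.6000 - 126.3391)/233.6000
= 107.2609/233.6000
= 0.4592
= 45.92%

(Intermediate values are shown rounded; full precision is carried through to the final answer.)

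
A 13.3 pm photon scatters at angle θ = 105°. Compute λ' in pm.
16.3543 pm

Using the Compton scattering formula:
λ' = λ + Δλ = λ + λ_C(1 - cos θ)

Given:
- Initial wavelength λ = 13.3 pm
- Scattering angle θ = 105°
- Compton wavelength λ_C ≈ 2.4263 pm

Calculate the shift:
Δλ = 2.4263 × (1 - cos(105°))
Δλ = 2.4263 × 1.2588
Δλ = 3.0543 pm

Final wavelength:
λ' = 13.3 + 3.0543 = 16.3543 pm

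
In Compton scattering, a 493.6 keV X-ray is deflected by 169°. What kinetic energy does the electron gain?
324.2199 keV

By energy conservation: K_e = E_initial - E_final

First find the scattered photon energy:
Initial wavelength: λ = hc/E = 2.5118 pm
Compton shift: Δλ = λ_C(1 - cos(169°)) = 4.8080 pm
Final wavelength: λ' = 2.5118 + 4.8080 = 7.3199 pm
Final photon energy: E' = hc/λ' = 169.3801 keV

Electron kinetic energy:
K_e = E - E' = 493.6000 - 169.3801 = 324.2199 keV

(Intermediate values are shown rounded; full precision is carried through to the final answer.)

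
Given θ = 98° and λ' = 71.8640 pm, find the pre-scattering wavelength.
69.1000 pm

From λ' = λ + Δλ, we have λ = λ' - Δλ

First calculate the Compton shift:
Δλ = λ_C(1 - cos θ)
Δλ = 2.4263 × (1 - cos(98°))
Δλ = 2.4263 × 1.1392
Δλ = 2.7640 pm

Initial wavelength:
λ = λ' - Δλ
λ = 71.8640 - 2.7640
λ = 69.1000 pm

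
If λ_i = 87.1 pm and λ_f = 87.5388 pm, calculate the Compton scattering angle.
35.00°

First find the wavelength shift:
Δλ = λ' - λ = 87.5388 - 87.1 = 0.4388 pm

Using Δλ = λ_C(1 - cos θ), with λ_C = h/(m_e·c) ≈ 2.42631024 pm:
cos θ = 1 - Δλ/λ_C
cos θ = 1 - 0.4388/2.42631024
cos θ = 0.819149

θ = arccos(0.819149)
θ = 35.00°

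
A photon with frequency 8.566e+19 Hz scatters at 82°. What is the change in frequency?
3.201e+19 Hz (decrease)

Convert frequency to wavelength (c = 299792458 m/s):
λ₀ = c/f₀ = 299792458/8.566e+19 = 3.4997952e-12 m = 3.4998 pm

Calculate Compton shift:
Δλ = λ_C(1 - cos(82°)) = 2.0886 pm

Final wavelength:
λ' = λ₀ + Δλ = 3.4998 + 2.0886 = 5.5884 pm

Final frequency:
f' = c/λ' = 299792458/5.5884283e-12 = 5.3645218e+19 Hz

Frequency shift (decrease):
Δf = f₀ - f' = 8.566e+19 - 5.3645218e+19 = 3.201e+19 Hz

(Intermediate values are shown rounded; full precision is carried through to the final answer.)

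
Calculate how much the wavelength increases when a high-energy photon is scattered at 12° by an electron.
0.0530 pm

Using the Compton scattering formula:
Δλ = λ_C(1 - cos θ)

where λ_C = h/(m_e·c) ≈ 2.4263 pm is the Compton wavelength of an electron.

For θ = 12°:
cos(12°) = 0.9781
1 - cos(12°) = 0.0219

Δλ = 2.4263 × 0.0219
Δλ = 0.0530 pm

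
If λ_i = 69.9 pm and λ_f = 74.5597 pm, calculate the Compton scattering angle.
157.00°

First find the wavelength shift:
Δλ = λ' - λ = 74.5597 - 69.9 = 4.6597 pm

Using Δλ = λ_C(1 - cos θ), with λ_C = h/(m_e·c) ≈ 2.42631024 pm:
cos θ = 1 - Δλ/λ_C
cos θ = 1 - 4.6597/2.42631024
cos θ = -0.920488

θ = arccos(-0.920488)
θ = 157.00°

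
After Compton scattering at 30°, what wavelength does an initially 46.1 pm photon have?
46.4251 pm

Using the Compton formula: λ' = λ + λ_C(1 − cos θ)

For θ = 30°, cos θ = √3/2 (exact) ≈ 0.8660, so:
1 − cos 30° = 1 − (√3/2) ≈ 0.1340

Δλ = λ_C × 0.1340 = 2.4263 × 0.1340 = 0.3251 pm

λ' = 46.1 + 0.3251 = 46.4251 pm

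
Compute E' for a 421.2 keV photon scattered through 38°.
358.5487 keV

First convert energy to wavelength:
λ = hc/E, with hc ≈ 1239.842 keV·pm (i.e. 1239.842 eV·nm)

For E = 421.2 keV = 421200 eV:
λ = 1239.842 keV·pm / 421.2 keV
λ = 2.9436 pm

Calculate the Compton shift:
Δλ = λ_C(1 - cos(38°)) = 2.4263 × 0.2120
Δλ = 0.5144 pm

Final wavelength:
λ' = 2.9436 + 0.5144 = 3.4579 pm

Final energy:
E' = hc/λ' = 1239.842 / 3.4579 = 358.5487 keV

(Intermediate values are shown rounded; full precision is carried through to the final answer.)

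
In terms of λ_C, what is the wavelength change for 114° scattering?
1.4067 λ_C

The Compton shift formula is:
Δλ = λ_C(1 - cos θ)

Dividing both sides by λ_C:
Δλ/λ_C = 1 - cos θ

For θ = 114°:
Δλ/λ_C = 1 - cos(114°)
Δλ/λ_C = 1 - -0.4067
Δλ/λ_C = 1.4067

This means the shift is 1.4067 × λ_C = 3.4132 pm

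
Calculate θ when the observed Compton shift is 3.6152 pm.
119.34°

From the Compton formula Δλ = λ_C(1 - cos θ), we can solve for θ:

cos θ = 1 - Δλ/λ_C

Given:
- Δλ = 3.6152 pm
- λ_C = h/(m_e·c) ≈ 2.42631024 pm

cos θ = 1 - 3.6152/2.42631024
cos θ = 1 - 1.489999
cos θ = -0.489999

θ = arccos(-0.489999)
θ = 119.34°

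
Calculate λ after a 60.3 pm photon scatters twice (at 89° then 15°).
62.7666 pm

Apply Compton shift twice:

First scattering at θ₁ = 89°:
Δλ₁ = λ_C(1 - cos(89°))
Δλ₁ = 2.4263 × 0.9825
Δλ₁ = 2.3840 pm

After first scattering:
λ₁ = 60.3 + 2.3840 = 62.6840 pm

Second scattering at θ₂ = 15°:
Δλ₂ = λ_C(1 - cos(15°))
Δλ₂ = 2.4263 × 0.0341
Δλ₂ = 0.0827 pm

Final wavelength:
λ₂ = 62.6840 + 0.0827 = 62.7666 pm

Total shift: Δλ_total = 2.3840 + 0.0827 = 2.4666 pm

(Intermediate values are shown rounded; full precision is carried through to the final answer.)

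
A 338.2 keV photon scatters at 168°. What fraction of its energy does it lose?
0.5670 (or 56.70%)

Calculate initial and final photon energies:

Initial: E₀ = 338.2 keV → λ₀ = 3.6660 pm
Compton shift: Δλ = 4.7996 pm
Final wavelength: λ' = 8.4656 pm
Final energy: E' = 146.4564 keV

Fractional energy loss:
(E₀ - E')/E₀ = (338.2000 - 146.4564)/338.2000
= 191.7436/338.2000
= 0.5670
= 56.70%

(Intermediate values are shown rounded; full precision is carried through to the final answer.)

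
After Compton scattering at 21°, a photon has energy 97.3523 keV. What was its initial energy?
98.6000 keV

Convert final energy to wavelength (hc ≈ 1239.842 keV·pm):
λ' = hc/E' = 1239.842 / 97.3523 = 12.7356 pm

Calculate the Compton shift:
Δλ = λ_C(1 - cos(21°))
Δλ = 2.4263 × (1 - cos(21°))
Δλ = 0.1612 pm

Initial wavelength:
λ = λ' - Δλ = 12.7356 - 0.1612 = 12.5745 pm

Initial energy:
E = hc/λ = 1239.842 / 12.5745 = 98.6000 keV

(Intermediate values are shown rounded; full precision is carried through to the final answer.)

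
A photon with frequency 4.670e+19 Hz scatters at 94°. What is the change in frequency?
1.345e+19 Hz (decrease)

Convert frequency to wavelength (c = 299792458 m/s):
λ₀ = c/f₀ = 299792458/4.670e+19 = 6.4195387e-12 m = 6.4195 pm

Calculate Compton shift:
Δλ = λ_C(1 - cos(94°)) = 2.5956 pm

Final wavelength:
λ' = λ₀ + Δλ = 6.4195 + 2.5956 = 9.0151 pm

Final frequency:
f' = c/λ' = 299792458/9.0150998e-12 = 3.3254480e+19 Hz

Frequency shift (decrease):
Δf = f₀ - f' = 4.670e+19 - 3.3254480e+19 = 1.345e+19 Hz

(Intermediate values are shown rounded; full precision is carried through to the final answer.)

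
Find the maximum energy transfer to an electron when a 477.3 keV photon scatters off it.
310.8835 keV

Maximum energy transfer occurs at θ = 180° (backscattering).

Initial photon: E₀ = 477.3 keV → λ₀ = 2.5976 pm

Maximum Compton shift (at 180°):
Δλ_max = 2λ_C = 2 × 2.4263 = 4.8526 pm

Final wavelength:
λ' = 2.5976 + 4.8526 = 7.4502 pm

Minimum photon energy (maximum energy to electron):
E'_min = hc/λ' = 166.4165 keV

Maximum electron kinetic energy:
K_max = E₀ - E'_min = 477.3000 - 166.4165 = 310.8835 keV

(Intermediate values are shown rounded; full precision is carried through to the final answer.)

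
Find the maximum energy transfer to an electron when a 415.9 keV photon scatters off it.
257.6302 keV

Maximum energy transfer occurs at θ = 180° (backscattering).

Initial photon: E₀ = 415.9 keV → λ₀ = 2.9811 pm

Maximum Compton shift (at 180°):
Δλ_max = 2λ_C = 2 × 2.4263 = 4.8526 pm

Final wavelength:
λ' = 2.9811 + 4.8526 = 7.8337 pm

Minimum photon energy (maximum energy to electron):
E'_min = hc/λ' = 158.2698 keV

Maximum electron kinetic energy:
K_max = E₀ - E'_min = 415.9000 - 158.2698 = 257.6302 keV

(Intermediate values are shown rounded; full precision is carried through to the final answer.)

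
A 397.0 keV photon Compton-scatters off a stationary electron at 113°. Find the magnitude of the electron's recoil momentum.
2.6893e-22 kg·m/s

The electron is initially at rest, so by conservation of momentum:
p⃗_e = p⃗₀ − p⃗'  (incident photon momentum minus scattered photon momentum)

Photon momentum magnitudes (p = h/λ = E/c):
λ₀ = hc/E₀ = 3.1230 pm → p₀ = h/λ₀ = 2.1217e-22 kg·m/s
Δλ = λ_C(1 − cos 113°) = 3.3743 pm
λ' = 6.4974 pm → p' = h/λ' = 1.0198e-22 kg·m/s

The scattered photon makes angle θ = 113° with the incident direction, so by the law of cosines:
|p⃗_e|² = p₀² + p'² − 2p₀p'cos θ
|p⃗_e|² = (2.1217e-22)² + (1.0198e-22)² − 2·2.1217e-22·1.0198e-22·cos(113°)
|p⃗_e| = 2.6893e-22 kg·m/s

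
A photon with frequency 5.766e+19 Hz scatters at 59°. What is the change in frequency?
1.064e+19 Hz (decrease)

Convert frequency to wavelength (c = 299792458 m/s):
λ₀ = c/f₀ = 299792458/5.766e+19 = 5.1993142e-12 m = 5.1993 pm

Calculate Compton shift:
Δλ = λ_C(1 - cos(59°)) = 1.1767 pm

Final wavelength:
λ' = λ₀ + Δλ = 5.1993 + 1.1767 = 6.3760 pm

Final frequency:
f' = c/λ' = 299792458/6.3759823e-12 = 4.7019023e+19 Hz

Frequency shift (decrease):
Δf = f₀ - f' = 5.766e+19 - 4.7019023e+19 = 1.064e+19 Hz

(Intermediate values are shown rounded; full precision is carried through to the final answer.)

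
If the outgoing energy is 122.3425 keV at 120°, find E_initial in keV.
190.8999 keV

Convert final energy to wavelength (hc ≈ 1239.842 keV·pm):
λ' = hc/E' = 1239.842 / 122.3425 = 10.1342 pm

Calculate the Compton shift:
Δλ = λ_C(1 - cos(120°))
Δλ = 2.4263 × (1 - cos(120°))
Δλ = 3.6395 pm

Initial wavelength:
λ = λ' - Δλ = 10.1342 - 3.6395 = 6.4947 pm

Initial energy:
E = hc/λ = 1239.842 / 6.4947 = 190.8999 keV

(Intermediate values are shown rounded; full precision is carried through to the final answer.)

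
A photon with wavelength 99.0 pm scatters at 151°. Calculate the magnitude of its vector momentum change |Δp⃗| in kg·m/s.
1.2675e-23 kg·m/s

Photon momentum magnitude is p = h/λ.

Initial momentum:
p₀ = h/λ = 6.6261e-34/9.9000e-11 = 6.6930e-24 kg·m/s

After scattering:
λ' = λ + Δλ = 99.0 + 4.5484 = 103.5484 pm
p' = h/λ' = 6.6261e-34/1.0355e-10 = 6.3990e-24 kg·m/s

Momentum is a vector; the scattered photon's direction makes angle θ = 151° with the incident direction. The magnitude of the vector change Δp⃗ = p⃗₀ − p⃗' is found from the law of cosines:
|Δp⃗|² = p₀² + p'² − 2p₀p'cos θ
|Δp⃗|² = (6.6930e-24)² + (6.3990e-24)² − 2·6.6930e-24·6.3990e-24·cos(151°)
|Δp⃗| = 1.2675e-23 kg·m/s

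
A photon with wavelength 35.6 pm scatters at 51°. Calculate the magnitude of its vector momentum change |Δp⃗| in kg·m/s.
1.5834e-23 kg·m/s

Photon momentum magnitude is p = h/λ.

Initial momentum:
p₀ = h/λ = 6.6261e-34/3.5600e-11 = 1.8613e-23 kg·m/s

After scattering:
λ' = λ + Δλ = 35.6 + 0.8994 = 36.4994 pm
p' = h/λ' = 6.6261e-34/3.6499e-11 = 1.8154e-23 kg·m/s

Momentum is a vector; the scattered photon's direction makes angle θ = 51° with the incident direction. The magnitude of the vector change Δp⃗ = p⃗₀ − p⃗' is found from the law of cosines:
|Δp⃗|² = p₀² + p'² − 2p₀p'cos θ
|Δp⃗|² = (1.8613e-23)² + (1.8154e-23)² − 2·1.8613e-23·1.8154e-23·cos(51°)
|Δp⃗| = 1.5834e-23 kg·m/s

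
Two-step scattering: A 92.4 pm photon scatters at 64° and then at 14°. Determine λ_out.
93.8348 pm

Apply Compton shift twice:

First scattering at θ₁ = 64°:
Δλ₁ = λ_C(1 - cos(64°))
Δλ₁ = 2.4263 × 0.5616
Δλ₁ = 1.3627 pm

After first scattering:
λ₁ = 92.4 + 1.3627 = 93.7627 pm

Second scattering at θ₂ = 14°:
Δλ₂ = λ_C(1 - cos(14°))
Δλ₂ = 2.4263 × 0.0297
Δλ₂ = 0.0721 pm

Final wavelength:
λ₂ = 93.7627 + 0.0721 = 93.8348 pm

Total shift: Δλ_total = 1.3627 + 0.0721 = 1.4348 pm

(Intermediate values are shown rounded; full precision is carried through to the final answer.)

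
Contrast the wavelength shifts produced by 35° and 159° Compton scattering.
159° produces the larger shift by a factor of 10.692

Calculate both shifts using Δλ = λ_C(1 - cos θ):

For θ₁ = 35°:
Δλ₁ = 2.4263 × (1 - cos(35°))
Δλ₁ = 2.4263 × 0.1808
Δλ₁ = 0.4388 pm

For θ₂ = 159°:
Δλ₂ = 2.4263 × (1 - cos(159°))
Δλ₂ = 2.4263 × 1.9336
Δλ₂ = 4.6915 pm

The 159° angle produces the larger shift.
Ratio: 4.6915/0.4388 = 10.692

(Intermediate values are shown rounded; full precision is carried through to the final answer.)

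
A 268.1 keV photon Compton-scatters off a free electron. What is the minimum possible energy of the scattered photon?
130.8241 keV (at θ = 180°)

The scattered photon has minimum energy when its wavelength is maximum, i.e., when the Compton shift Δλ = λ_C(1 − cos θ) is maximum. This occurs at θ = 180° (backscattering), giving Δλ_max = 2λ_C = 4.8526 pm.

Initial wavelength: λ₀ = hc/E₀ = 4.6246 pm
Maximum final wavelength: λ'_max = λ₀ + 2λ_C = 4.6246 + 4.8526 = 9.4772 pm
Minimum final energy: E'_min = hc/λ'_max = 130.8241 keV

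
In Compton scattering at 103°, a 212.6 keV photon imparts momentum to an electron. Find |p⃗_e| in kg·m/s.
1.4974e-22 kg·m/s

The electron is initially at rest, so by conservation of momentum:
p⃗_e = p⃗₀ − p⃗'  (incident photon momentum minus scattered photon momentum)

Photon momentum magnitudes (p = h/λ = E/c):
λ₀ = hc/E₀ = 5.8318 pm → p₀ = h/λ₀ = 1.1362e-22 kg·m/s
Δλ = λ_C(1 − cos 103°) = 2.9721 pm
λ' = 8.8039 pm → p' = h/λ' = 7.5263e-23 kg·m/s

The scattered photon makes angle θ = 103° with the incident direction, so by the law of cosines:
|p⃗_e|² = p₀² + p'² − 2p₀p'cos θ
|p⃗_e|² = (1.1362e-22)² + (7.5263e-23)² − 2·1.1362e-22·7.5263e-23·cos(103°)
|p⃗_e| = 1.4974e-22 kg·m/s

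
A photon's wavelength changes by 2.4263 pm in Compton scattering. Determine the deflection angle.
90.00°

From the Compton formula Δλ = λ_C(1 - cos θ), we can solve for θ:

cos θ = 1 - Δλ/λ_C

Given:
- Δλ = 2.4263 pm
- λ_C = h/(m_e·c) ≈ 2.42631024 pm

cos θ = 1 - 2.4263/2.42631024
cos θ = 1 - 0.999996
cos θ = 0.000004

θ = arccos(0.000004)
θ = 90.00°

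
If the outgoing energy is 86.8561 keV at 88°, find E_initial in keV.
103.9000 keV

Convert final energy to wavelength (hc ≈ 1239.842 keV·pm):
λ' = hc/E' = 1239.842 / 86.8561 = 14.2747 pm

Calculate the Compton shift:
Δλ = λ_C(1 - cos(88°))
Δλ = 2.4263 × (1 - cos(88°))
Δλ = 2.3416 pm

Initial wavelength:
λ = λ' - Δλ = 14.2747 - 2.3416 = 11.9330 pm

Initial energy:
E = hc/λ = 1239.842 / 11.9330 = 103.9000 keV

(Intermediate values are shown rounded; full precision is carried through to the final answer.)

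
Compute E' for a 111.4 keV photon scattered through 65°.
98.9456 keV

First convert energy to wavelength:
λ = hc/E, with hc ≈ 1239.842 keV·pm (i.e. 1239.842 eV·nm)

For E = 111.4 keV = 111400 eV:
λ = 1239.842 keV·pm / 111.4 keV
λ = 11.1296 pm

Calculate the Compton shift:
Δλ = λ_C(1 - cos(65°)) = 2.4263 × 0.5774
Δλ = 1.4009 pm

Final wavelength:
λ' = 11.1296 + 1.4009 = 12.5305 pm

Final energy:
E' = hc/λ' = 1239.842 / 12.5305 = 98.9456 keV

(Intermediate values are shown rounded; full precision is carried through to the final answer.)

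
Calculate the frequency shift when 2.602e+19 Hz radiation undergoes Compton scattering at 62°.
2.615e+18 Hz (decrease)

Convert frequency to wavelength (c = 299792458 m/s):
λ₀ = c/f₀ = 299792458/2.602e+19 = 1.1521616e-11 m = 11.5216 pm

Calculate Compton shift:
Δλ = λ_C(1 - cos(62°)) = 1.2872 pm

Final wavelength:
λ' = λ₀ + Δλ = 11.5216 + 1.2872 = 12.8088 pm

Final frequency:
f' = c/λ' = 299792458/1.2808843e-11 = 2.3405116e+19 Hz

Frequency shift (decrease):
Δf = f₀ - f' = 2.602e+19 - 2.3405116e+19 = 2.615e+18 Hz

(Intermediate values are shown rounded; full precision is carried through to the final answer.)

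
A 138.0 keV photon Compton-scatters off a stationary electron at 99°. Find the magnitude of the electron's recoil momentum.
9.9471e-23 kg·m/s

The electron is initially at rest, so by conservation of momentum:
p⃗_e = p⃗₀ − p⃗'  (incident photon momentum minus scattered photon momentum)

Photon momentum magnitudes (p = h/λ = E/c):
λ₀ = hc/E₀ = 8.9844 pm → p₀ = h/λ₀ = 7.3751e-23 kg·m/s
Δλ = λ_C(1 − cos 99°) = 2.8059 pm
λ' = 11.7902 pm → p' = h/λ' = 5.6200e-23 kg·m/s

The scattered photon makes angle θ = 99° with the incident direction, so by the law of cosines:
|p⃗_e|² = p₀² + p'² − 2p₀p'cos θ
|p⃗_e|² = (7.3751e-23)² + (5.6200e-23)² − 2·7.3751e-23·5.6200e-23·cos(99°)
|p⃗_e| = 9.9471e-23 kg·m/s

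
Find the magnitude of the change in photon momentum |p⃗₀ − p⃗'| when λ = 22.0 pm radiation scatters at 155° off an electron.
5.3713e-23 kg·m/s

Photon momentum magnitude is p = h/λ.

Initial momentum:
p₀ = h/λ = 6.6261e-34/2.2000e-11 = 3.0119e-23 kg·m/s

After scattering:
λ' = λ + Δλ = 22.0 + 4.6253 = 26.6253 pm
p' = h/λ' = 6.6261e-34/2.6625e-11 = 2.4886e-23 kg·m/s

Momentum is a vector; the scattered photon's direction makes angle θ = 155° with the incident direction. The magnitude of the vector change Δp⃗ = p⃗₀ − p⃗' is found from the law of cosines:
|Δp⃗|² = p₀² + p'² − 2p₀p'cos θ
|Δp⃗|² = (3.0119e-23)² + (2.4886e-23)² − 2·3.0119e-23·2.4886e-23·cos(155°)
|Δp⃗| = 5.3713e-23 kg·m/s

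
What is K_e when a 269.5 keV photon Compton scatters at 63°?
60.2551 keV

By energy conservation: K_e = E_initial - E_final

First find the scattered photon energy:
Initial wavelength: λ = hc/E = 4.6005 pm
Compton shift: Δλ = λ_C(1 - cos(63°)) = 1.3248 pm
Final wavelength: λ' = 4.6005 + 1.3248 = 5.9253 pm
Final photon energy: E' = hc/λ' = 209.2449 keV

Electron kinetic energy:
K_e = E - E' = 269.5000 - 209.2449 = 60.2551 keV

(Intermediate values are shown rounded; full precision is carried through to the final answer.)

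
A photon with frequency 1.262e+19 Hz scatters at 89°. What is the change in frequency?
1.151e+18 Hz (decrease)

Convert frequency to wavelength (c = 299792458 m/s):
λ₀ = c/f₀ = 299792458/1.262e+19 = 2.3755345e-11 m = 23.7553 pm

Calculate Compton shift:
Δλ = λ_C(1 - cos(89°)) = 2.3840 pm

Final wavelength:
λ' = λ₀ + Δλ = 23.7553 + 2.3840 = 26.1393 pm

Final frequency:
f' = c/λ' = 299792458/2.6139311e-11 = 1.1469027e+19 Hz

Frequency shift (decrease):
Δf = f₀ - f' = 1.262e+19 - 1.1469027e+19 = 1.151e+18 Hz

(Intermediate values are shown rounded; full precision is carried through to the final answer.)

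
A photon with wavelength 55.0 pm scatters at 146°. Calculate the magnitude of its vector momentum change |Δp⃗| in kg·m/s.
2.2183e-23 kg·m/s

Photon momentum magnitude is p = h/λ.

Initial momentum:
p₀ = h/λ = 6.6261e-34/5.5000e-11 = 1.2047e-23 kg·m/s

After scattering:
λ' = λ + Δλ = 55.0 + 4.4378 = 59.4378 pm
p' = h/λ' = 6.6261e-34/5.9438e-11 = 1.1148e-23 kg·m/s

Momentum is a vector; the scattered photon's direction makes angle θ = 146° with the incident direction. The magnitude of the vector change Δp⃗ = p⃗₀ − p⃗' is found from the law of cosines:
|Δp⃗|² = p₀² + p'² − 2p₀p'cos θ
|Δp⃗|² = (1.2047e-23)² + (1.1148e-23)² − 2·1.2047e-23·1.1148e-23·cos(146°)
|Δp⃗| = 2.2183e-23 kg·m/s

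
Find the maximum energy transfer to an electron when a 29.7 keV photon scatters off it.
3.0929 keV

Maximum energy transfer occurs at θ = 180° (backscattering).

Initial photon: E₀ = 29.7 keV → λ₀ = 41.7455 pm

Maximum Compton shift (at 180°):
Δλ_max = 2λ_C = 2 × 2.4263 = 4.8526 pm

Final wavelength:
λ' = 41.7455 + 4.8526 = 46.5981 pm

Minimum photon energy (maximum energy to electron):
E'_min = hc/λ' = 26.6071 keV

Maximum electron kinetic energy:
K_max = E₀ - E'_min = 29.7000 - 26.6071 = 3.0929 keV

(Intermediate values are shown rounded; full precision is carried through to the final answer.)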